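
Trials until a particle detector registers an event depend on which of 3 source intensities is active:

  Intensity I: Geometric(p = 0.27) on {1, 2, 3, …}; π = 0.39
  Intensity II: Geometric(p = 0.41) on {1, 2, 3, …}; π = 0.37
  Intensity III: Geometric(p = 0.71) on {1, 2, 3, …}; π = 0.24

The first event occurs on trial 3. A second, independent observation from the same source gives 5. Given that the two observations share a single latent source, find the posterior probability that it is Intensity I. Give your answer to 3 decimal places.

0.615

Posterior ∝ prior × likelihood, so P(k | x) ∝ π_k f_k(x); normalise over all components.
Since both observations come from the same component, the likelihood for component k is f_k(x₁)·f_k(x₂).
  p_I = [0.27·(1−0.27)^2 = 0.27·0.5329 = 0.143883] × [0.0766753] = 0.0110323
  p_II = [0.41·(1−0.41)^2 = 0.41·0.3481 = 0.142721] × [0.0496812] = 0.00709055
  p_III = [0.71·(1−0.71)^2 = 0.71·0.0841 = 0.059711] × [0.0050217] = 0.00029985
Unnormalised posteriors:
  π_I·p_I = 0.39 × 0.0110323 = 0.00430258
  π_II·p_II = 0.37 × 0.00709055 = 0.0026235
  π_III·p_III = 0.24 × 0.00029985 = 7.19641e-05
Denominator: 0.00430258 + 0.0026235 + 7.19641e-05 = 0.00699805
P(Intensity I | x₁,x₂) = 0.00430258 / 0.00699805 ≈ 0.615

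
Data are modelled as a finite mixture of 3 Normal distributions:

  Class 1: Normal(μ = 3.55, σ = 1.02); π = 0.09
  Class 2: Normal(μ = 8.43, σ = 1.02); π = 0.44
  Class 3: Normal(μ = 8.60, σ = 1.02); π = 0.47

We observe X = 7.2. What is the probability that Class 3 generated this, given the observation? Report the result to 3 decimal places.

By Bayes' theorem, P(k | x) = w_k f_k(x) / Σ_j w_j f_j(x).
Component likelihoods at x = 7.2:
  L_1 = (1/(1.02·√(2π)))·exp(−(7.2−3.55)²/(2·1.02²)) = 0.391120·exp(-6.40259) = 0.00064819
  L_2 = (1/(1.02·√(2π)))·exp(−(7.2−8.43)²/(2·1.02²)) = 0.391120·exp(-0.72708) = 0.189036
  L_3 = (1/(1.02·√(2π)))·exp(−(7.2−8.60)²/(2·1.02²)) = 0.391120·exp(-0.94195) = 0.152485
Weight by the priors:
  w_1·L_1 = 0.09 × 0.00064819 = 5.83371e-05
  w_2·L_2 = 0.44 × 0.189036 = 0.0831759
  w_3·L_3 = 0.47 × 0.152485 = 0.0716681
Sum: 5.83371e-05 + 0.0831759 + 0.0716681 = 0.154902
So the posterior for Class 3 is 0.0716681 / 0.154902 ≈ 0.463.

0.463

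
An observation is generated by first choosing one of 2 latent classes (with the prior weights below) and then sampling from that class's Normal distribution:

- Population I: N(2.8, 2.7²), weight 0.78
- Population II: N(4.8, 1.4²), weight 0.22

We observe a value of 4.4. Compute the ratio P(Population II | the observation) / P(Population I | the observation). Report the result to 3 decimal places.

0.622

Posterior odds = (P(Z=i) f_i(x)) / (P(Z=j) f_j(x)); the normalising sum cancels.
Component likelihoods at x = 4.4:
  L_I = (1/(2.7·√(2π)))·exp(−(4.4−2.8)²/(2·2.7²)) = 0.147756·exp(-0.17558) = 0.123963
  L_II = (1/(1.4·√(2π)))·exp(−(4.4−4.8)²/(2·1.4²)) = 0.284959·exp(-0.04082) = 0.273562
Odds = (0.22/0.78) × (0.273562/0.123963) = 0.282051 × 2.20681 ≈ 0.622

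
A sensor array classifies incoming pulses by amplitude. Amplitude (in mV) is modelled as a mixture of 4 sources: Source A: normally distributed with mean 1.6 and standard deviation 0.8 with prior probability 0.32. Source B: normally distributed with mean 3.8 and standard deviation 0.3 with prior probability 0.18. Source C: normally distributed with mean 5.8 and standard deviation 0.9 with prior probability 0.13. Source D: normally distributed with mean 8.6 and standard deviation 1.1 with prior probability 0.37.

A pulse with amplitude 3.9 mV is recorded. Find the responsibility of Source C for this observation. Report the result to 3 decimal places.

0.026

P(component k | x) = w_k·f_k(x) / marginal(x), where marginal(x) = Σ_j w_j·f_j(x).
Evaluate each component's likelihood at the observed value:
  f_A = 0.00799765
  f_B = 1.25794
  f_C = 0.0477406
  f_D = 3.93762e-05
Multiply by the mixture weights:
  w_A·f_A = 0.32 × 0.00799765 = 0.00255925
  w_B·f_B = 0.18 × 1.25794 = 0.22643
  w_C·f_C = 0.13 × 0.0477406 = 0.00620628
  w_D·f_D = 0.37 × 3.93762e-05 = 1.45692e-05
Denominator: 0.00255925 + 0.22643 + 0.00620628 + 1.45692e-05 = 0.23521
Responsibility of Source C: 0.00620628 / 0.23521 ≈ 0.026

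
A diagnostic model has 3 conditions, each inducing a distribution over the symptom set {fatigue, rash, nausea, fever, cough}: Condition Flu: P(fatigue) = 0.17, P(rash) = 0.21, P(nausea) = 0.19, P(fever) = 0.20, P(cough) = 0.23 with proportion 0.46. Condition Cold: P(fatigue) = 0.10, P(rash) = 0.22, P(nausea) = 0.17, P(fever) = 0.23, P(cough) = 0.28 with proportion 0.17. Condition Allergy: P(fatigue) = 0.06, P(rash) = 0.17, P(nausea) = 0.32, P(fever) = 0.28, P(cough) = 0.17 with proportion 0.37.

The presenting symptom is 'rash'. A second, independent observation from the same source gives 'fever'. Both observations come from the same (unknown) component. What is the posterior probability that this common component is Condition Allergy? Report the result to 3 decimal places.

Posterior ∝ prior × likelihood, so P(k | x) ∝ π_k f_k(x); normalise over all components.
Since both observations come from the same component, the likelihood for component k is f_k(x₁)·f_k(x₂).
  f_Flu = [P(rash | comp) = 0.21] × [0.2] = 0.042
  f_Cold = [P(rash | comp) = 0.22] × [0.23] = 0.0506
  f_Allergy = [P(rash | comp) = 0.17] × [0.28] = 0.0476
Weight by the priors:
  π_Flu·f_Flu = 0.46 × 0.042 = 0.01932
  π_Cold·f_Cold = 0.17 × 0.0506 = 0.008602
  π_Allergy·f_Allergy = 0.37 × 0.0476 = 0.017612
Normaliser: 0.01932 + 0.008602 + 0.017612 = 0.045534
So the posterior for Condition Allergy is 0.017612 / 0.045534 ≈ 0.387.

0.387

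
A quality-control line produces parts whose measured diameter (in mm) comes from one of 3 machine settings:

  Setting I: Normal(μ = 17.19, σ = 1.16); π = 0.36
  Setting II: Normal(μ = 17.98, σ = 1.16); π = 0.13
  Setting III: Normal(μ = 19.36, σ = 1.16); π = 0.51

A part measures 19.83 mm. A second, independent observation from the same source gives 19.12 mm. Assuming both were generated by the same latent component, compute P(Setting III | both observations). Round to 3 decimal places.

0.940

The responsibility of component k is w_k f_k(x) divided by Σ_j w_j f_j(x).
Since both observations come from the same component, the likelihood for component k is f_k(x₁)·f_k(x₂).
  p_I = [(1/(1.16·√(2π)))·exp(−(19.83−17.19)²/(2·1.16²)) = 0.343916·exp(-2.58977) = 0.0258064] × [0.0861675] = 0.00222367
  p_II = [(1/(1.16·√(2π)))·exp(−(19.83−17.98)²/(2·1.16²)) = 0.343916·exp(-1.27174) = 0.0964148] × [0.212192] = 0.0204584
  p_III = [(1/(1.16·√(2π)))·exp(−(19.83−19.36)²/(2·1.16²)) = 0.343916·exp(-0.08208) = 0.316814] × [0.336633] = 0.10665
Unnormalised posteriors:
  w_I·p_I = 0.36 × 0.00222367 = 0.000800522
  w_II·p_II = 0.13 × 0.0204584 = 0.00265959
  w_III·p_III = 0.51 × 0.10665 = 0.0543915
Sum: 0.000800522 + 0.00265959 + 0.0543915 = 0.0578516
So the posterior for Setting III is 0.0543915 / 0.0578516 ≈ 0.940.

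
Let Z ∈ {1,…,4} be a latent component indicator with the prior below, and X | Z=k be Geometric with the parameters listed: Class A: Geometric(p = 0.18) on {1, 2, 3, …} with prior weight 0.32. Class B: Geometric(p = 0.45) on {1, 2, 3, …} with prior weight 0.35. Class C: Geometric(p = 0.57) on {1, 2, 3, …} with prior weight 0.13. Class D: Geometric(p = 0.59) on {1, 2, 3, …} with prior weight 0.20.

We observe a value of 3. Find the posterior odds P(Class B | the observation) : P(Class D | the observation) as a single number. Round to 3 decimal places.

Posterior odds = (π_i f_i(x)) / (π_j f_j(x)); the normalising sum cancels.
Evaluate each component's likelihood at the observed value:
  L_A = 0.121032
  L_B = 0.136125
  L_C = 0.105393
  L_D = 0.099179
Odds = (0.35/0.20) × (0.136125/0.099179) = 1.75 × 1.37252 ≈ 2.402

2.402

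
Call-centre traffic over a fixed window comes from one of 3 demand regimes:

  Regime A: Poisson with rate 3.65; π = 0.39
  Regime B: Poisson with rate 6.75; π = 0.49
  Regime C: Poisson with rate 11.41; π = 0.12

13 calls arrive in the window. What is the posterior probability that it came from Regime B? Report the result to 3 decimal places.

0.319

P(component k | x) = P(Z=k)·f_k(x) / marginal(x), where marginal(x) = Σ_j P(Z=j)·f_j(x).
Evaluate each component's likelihood at the observed value:
  L_A = e^(−3.65)·3.65^13/13! = 8.51828e-05
  L_B = e^(−6.75)·6.75^13/13! = 0.0113548
  L_C = e^(−11.41)·11.41^13/13! = 0.0988856
Unnormalised posteriors:
  P(Z=A)·L_A = 0.39 × 8.51828e-05 = 3.32213e-05
  P(Z=B)·L_B = 0.49 × 0.0113548 = 0.00556387
  P(Z=C)·L_C = 0.12 × 0.0988856 = 0.0118663
Normaliser: 3.32213e-05 + 0.00556387 + 0.0118663 = 0.0174634
So the posterior for Regime B is 0.00556387 / 0.0174634 ≈ 0.319.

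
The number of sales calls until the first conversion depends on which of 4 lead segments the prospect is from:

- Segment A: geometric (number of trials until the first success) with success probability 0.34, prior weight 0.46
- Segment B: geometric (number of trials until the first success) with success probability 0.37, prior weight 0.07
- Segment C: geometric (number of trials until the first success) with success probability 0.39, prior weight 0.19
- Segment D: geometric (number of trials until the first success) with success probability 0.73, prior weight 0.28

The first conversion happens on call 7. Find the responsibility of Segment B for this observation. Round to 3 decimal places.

0.088

Posterior ∝ prior × likelihood, so P(k | x) ∝ π_k f_k(x); normalise over all components.
Evaluate each component's likelihood at the observed value:
  p_A = 0.34·(1−0.34)^6 = 0.34·0.082654 = 0.0281023
  p_B = 0.37·(1−0.37)^6 = 0.37·0.0625235 = 0.0231337
  p_C = 0.39·(1−0.39)^6 = 0.39·0.0515204 = 0.0200929
  p_D = 0.73·(1−0.73)^6 = 0.73·0.00038742 = 0.000282817
Weight by the priors:
  π_A·p_A = 0.46 × 0.0281023 = 0.0129271
  π_B·p_B = 0.07 × 0.0231337 = 0.00161936
  π_C·p_C = 0.19 × 0.0200929 = 0.00381766
  π_D·p_D = 0.28 × 0.000282817 = 7.91887e-05
Denominator: 0.0129271 + 0.00161936 + 0.00381766 + 7.91887e-05 = 0.0184433
P(Segment B | the observation) = 0.00161936 / 0.0184433 ≈ 0.088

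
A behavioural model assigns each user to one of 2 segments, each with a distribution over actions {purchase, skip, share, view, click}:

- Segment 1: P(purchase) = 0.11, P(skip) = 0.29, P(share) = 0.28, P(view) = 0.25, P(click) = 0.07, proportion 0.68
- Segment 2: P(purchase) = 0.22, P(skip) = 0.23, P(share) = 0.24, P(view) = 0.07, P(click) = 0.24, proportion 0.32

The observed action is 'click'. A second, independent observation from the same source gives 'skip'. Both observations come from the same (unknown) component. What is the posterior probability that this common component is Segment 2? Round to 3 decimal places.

0.561

The responsibility of component k is P(Z=k) f_k(x) divided by Σ_j P(Z=j) f_j(x).
Since both observations come from the same component, the likelihood for component k is f_k(x₁)·f_k(x₂).
  p_1 = [P(click | comp) = 0.07] × [0.29] = 0.0203
  p_2 = [P(click | comp) = 0.24] × [0.23] = 0.0552
Multiply by the mixture weights:
  P(Z=1)·p_1 = 0.68 × 0.0203 = 0.013804
  P(Z=2)·p_2 = 0.32 × 0.0552 = 0.017664
Marginal: 0.013804 + 0.017664 = 0.031468
P(Segment 2 | x) ≈ 0.561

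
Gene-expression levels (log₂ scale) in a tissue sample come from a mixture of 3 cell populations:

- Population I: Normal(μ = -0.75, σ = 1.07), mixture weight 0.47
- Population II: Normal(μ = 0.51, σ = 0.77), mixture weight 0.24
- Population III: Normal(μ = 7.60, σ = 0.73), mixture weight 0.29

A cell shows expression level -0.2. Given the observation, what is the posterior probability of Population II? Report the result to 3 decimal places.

0.346

By Bayes' theorem, P(k | x) = w_k f_k(x) / Σ_j w_j f_j(x).
Component likelihoods at x = -0.2:
  f_I = (1/(1.07·√(2π)))·exp(−(-0.2−-0.75)²/(2·1.07²)) = 0.372843·exp(-0.13211) = 0.326703
  f_II = (1/(0.77·√(2π)))·exp(−(-0.2−0.51)²/(2·0.77²)) = 0.518107·exp(-0.42511) = 0.338684
  f_III = (1/(0.73·√(2π)))·exp(−(-0.2−7.60)²/(2·0.73²)) = 0.546496·exp(-57.08388) = 8.83838e-26
Prior × likelihood for each component:
  w_I·f_I = 0.47 × 0.326703 = 0.15355
  w_II·f_II = 0.24 × 0.338684 = 0.0812842
  w_III·f_III = 0.29 × 8.83838e-26 = 2.56313e-26
Marginal: 0.15355 + 0.0812842 + 2.56313e-26 = 0.234834
Responsibility of Population II: 0.0812842 / 0.234834 ≈ 0.346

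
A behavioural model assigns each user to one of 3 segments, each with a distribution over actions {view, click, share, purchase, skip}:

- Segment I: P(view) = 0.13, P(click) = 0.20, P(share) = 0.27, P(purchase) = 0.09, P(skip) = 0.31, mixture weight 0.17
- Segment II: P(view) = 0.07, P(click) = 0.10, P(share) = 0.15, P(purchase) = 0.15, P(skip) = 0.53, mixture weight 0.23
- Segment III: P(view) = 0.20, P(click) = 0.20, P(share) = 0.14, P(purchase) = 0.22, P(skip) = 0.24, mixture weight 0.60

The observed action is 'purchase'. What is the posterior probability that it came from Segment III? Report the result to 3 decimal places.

0.726

Posterior ∝ prior × likelihood, so P(k | x) ∝ π_k f_k(x); normalise over all components.
Component likelihoods at x = 'purchase':
  L_I = P(purchase | comp) = 0.09
  L_II = P(purchase | comp) = 0.15
  L_III = P(purchase | comp) = 0.22
Prior × likelihood for each component:
  π_I·L_I = 0.17 × 0.09 = 0.0153
  π_II·L_II = 0.23 × 0.15 = 0.0345
  π_III·L_III = 0.60 × 0.22 = 0.132
Evidence: 0.0153 + 0.0345 + 0.132 = 0.1818
P(Segment III | 'purchase') = 0.132 / 0.1818 ≈ 0.726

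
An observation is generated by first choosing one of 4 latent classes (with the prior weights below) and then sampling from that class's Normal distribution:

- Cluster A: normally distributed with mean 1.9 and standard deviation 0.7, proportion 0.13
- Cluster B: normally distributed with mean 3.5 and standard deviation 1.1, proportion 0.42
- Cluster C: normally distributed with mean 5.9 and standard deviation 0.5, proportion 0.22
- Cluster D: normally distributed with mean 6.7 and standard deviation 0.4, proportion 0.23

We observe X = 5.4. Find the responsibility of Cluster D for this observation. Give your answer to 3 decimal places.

P(component k | x) = π_k·f_k(x) / marginal(x), where marginal(x) = Σ_j π_j·f_j(x).
Normal densities:
  L_A = 2.12389e-06
  L_B = 0.0815952
  L_C = 0.483941
  L_D = 0.00507262
Unnormalised posteriors:
  π_A·L_A = 0.13 × 2.12389e-06 = 2.76105e-07
  π_B·L_B = 0.42 × 0.0815952 = 0.03427
  π_C·L_C = 0.22 × 0.483941 = 0.106467
  π_D·L_D = 0.23 × 0.00507262 = 0.0011667
Normaliser: 2.76105e-07 + 0.03427 + 0.106467 + 0.0011667 = 0.141904
P(Cluster D | x) = 0.0011667 / 0.141904 ≈ 0.008

0.008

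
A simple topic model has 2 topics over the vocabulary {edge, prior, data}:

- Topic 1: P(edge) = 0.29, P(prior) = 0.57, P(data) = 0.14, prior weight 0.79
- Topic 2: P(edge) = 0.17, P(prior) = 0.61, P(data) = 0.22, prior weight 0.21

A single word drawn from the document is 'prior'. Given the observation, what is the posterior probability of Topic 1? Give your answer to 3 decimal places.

0.779

Apply Bayes' rule: the posterior for each component is proportional to its prior times its likelihood at x.
Component likelihoods at x = 'prior':
  p_1 = 0.57
  p_2 = 0.61
Multiply by the mixture weights:
  P(Z=1)·p_1 = 0.79 × 0.57 = 0.4503
  P(Z=2)·p_2 = 0.21 × 0.61 = 0.1281
Sum: 0.4503 + 0.1281 = 0.5784
P(Topic 1 | the observation) = 0.4503 / 0.5784 ≈ 0.779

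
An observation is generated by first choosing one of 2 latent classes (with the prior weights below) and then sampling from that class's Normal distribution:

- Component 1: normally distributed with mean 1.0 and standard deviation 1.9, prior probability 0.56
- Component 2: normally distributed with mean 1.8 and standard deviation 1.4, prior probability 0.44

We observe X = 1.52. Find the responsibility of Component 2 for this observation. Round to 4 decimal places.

The responsibility of component k is π_k f_k(x) divided by Σ_j π_j f_j(x).
Component likelihoods at x = 1.52:
  L_1 = 0.202251
  L_2 = 0.279316
Weight by the priors:
  π_1·L_1 = 0.56 × 0.202251 = 0.113261
  π_2·L_2 = 0.44 × 0.279316 = 0.122899
Sum: 0.113261 + 0.122899 = 0.23616
P(Component 2 | x) ≈ 0.5204

0.5204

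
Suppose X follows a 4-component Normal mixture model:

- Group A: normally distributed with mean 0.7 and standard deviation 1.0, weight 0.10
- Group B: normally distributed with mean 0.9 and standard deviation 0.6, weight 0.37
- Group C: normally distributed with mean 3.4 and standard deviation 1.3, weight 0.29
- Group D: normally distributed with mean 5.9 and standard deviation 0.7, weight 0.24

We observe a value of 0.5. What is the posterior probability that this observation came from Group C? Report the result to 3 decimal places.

0.030

The responsibility of component k is P(Z=k) f_k(x) divided by Σ_j P(Z=j) f_j(x).
Component likelihoods at x = 0.5:
  f_A = 0.391043
  f_B = 0.532413
  f_C = 0.02549
  f_D = 6.81295e-14
Unnormalised posteriors:
  P(Z=A)·f_A = 0.10 × 0.391043 = 0.0391043
  P(Z=B)·f_B = 0.37 × 0.532413 = 0.196993
  P(Z=C)·f_C = 0.29 × 0.02549 = 0.0073921
  P(Z=D)·f_D = 0.24 × 6.81295e-14 = 1.63511e-14
Sum: 0.0391043 + 0.196993 + 0.0073921 + 1.63511e-14 = 0.243489
P(Group C | 0.5) ≈ 0.030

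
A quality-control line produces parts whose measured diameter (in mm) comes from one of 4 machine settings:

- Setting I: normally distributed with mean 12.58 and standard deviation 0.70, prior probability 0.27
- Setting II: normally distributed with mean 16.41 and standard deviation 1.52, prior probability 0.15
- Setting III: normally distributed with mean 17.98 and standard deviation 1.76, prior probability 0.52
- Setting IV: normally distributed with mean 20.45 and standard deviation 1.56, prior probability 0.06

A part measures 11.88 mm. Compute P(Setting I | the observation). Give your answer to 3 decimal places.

Posterior ∝ prior × likelihood, so P(k | x) ∝ w_k f_k(x); normalise over all components.
Component likelihoods at x = 11.88 mm:
  p_I = (1/(0.70·√(2π)))·exp(−(11.88−12.58)²/(2·0.70²)) = 0.569918·exp(-0.50000) = 0.345672
  p_II = (1/(1.52·√(2π)))·exp(−(11.88−16.41)²/(2·1.52²)) = 0.262462·exp(-4.44098) = 0.00309294
  p_III = (1/(1.76·√(2π)))·exp(−(11.88−17.98)²/(2·1.76²)) = 0.226672·exp(-6.00626) = 0.000558355
  p_IV = (1/(1.56·√(2π)))·exp(−(11.88−20.45)²/(2·1.56²)) = 0.255732·exp(-15.08976) = 7.15129e-08
Unnormalised posteriors:
  w_I·p_I = 0.27 × 0.345672 = 0.0933316
  w_II·p_II = 0.15 × 0.00309294 = 0.000463941
  w_III·p_III = 0.52 × 0.000558355 = 0.000290345
  w_IV·p_IV = 0.06 × 7.15129e-08 = 4.29077e-09
Evidence: 0.0933316 + 0.000463941 + 0.000290345 + 4.29077e-09 = 0.0940859
P(Setting I | data) ≈ 0.992

0.992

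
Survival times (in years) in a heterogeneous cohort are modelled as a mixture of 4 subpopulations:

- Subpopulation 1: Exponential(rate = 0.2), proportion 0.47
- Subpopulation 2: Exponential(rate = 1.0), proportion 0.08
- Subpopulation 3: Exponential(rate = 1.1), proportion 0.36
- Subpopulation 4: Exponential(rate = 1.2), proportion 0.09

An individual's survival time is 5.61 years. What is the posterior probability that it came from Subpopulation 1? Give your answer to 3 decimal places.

By Bayes' theorem, P(k | x) = π_k f_k(x) / Σ_j π_j f_j(x).
Exponential densities:
  L_1 = 0.2·e^(−0.2·5.61) = 0.2·e^(−1.1220) = 0.0651256
  L_2 = 1.0·e^(−1.0·5.61) = 1.0·e^(−5.6100) = 0.00366107
  L_3 = 1.1·e^(−1.1·5.61) = 1.1·e^(−6.1710) = 0.00229806
  L_4 = 1.2·e^(−1.2·5.61) = 1.2·e^(−6.7320) = 0.00143058
Weight by the priors:
  π_1·L_1 = 0.47 × 0.0651256 = 0.030609
  π_2·L_2 = 0.08 × 0.00366107 = 0.000292886
  π_3·L_3 = 0.36 × 0.00229806 = 0.000827302
  π_4·L_4 = 0.09 × 0.00143058 = 0.000128752
Sum: 0.030609 + 0.000292886 + 0.000827302 + 0.000128752 = 0.031858
P(Subpopulation 1 | 5.61 years) ≈ 0.961

0.961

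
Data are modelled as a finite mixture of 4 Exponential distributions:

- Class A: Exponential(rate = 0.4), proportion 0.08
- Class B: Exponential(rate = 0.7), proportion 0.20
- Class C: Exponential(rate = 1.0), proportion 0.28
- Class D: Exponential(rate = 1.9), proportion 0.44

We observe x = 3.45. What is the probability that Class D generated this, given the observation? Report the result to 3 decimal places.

0.039

Apply Bayes' rule: the posterior for each component is proportional to its prior times its likelihood at x.
Evaluate each component's likelihood at the observed value:
  p_A = 0.100631
  p_B = 0.0625571
  p_C = 0.0317456
  p_D = 0.00270367
Unnormalised posteriors:
  w_A·p_A = 0.08 × 0.100631 = 0.00805051
  w_B·p_B = 0.20 × 0.0625571 = 0.0125114
  w_C·p_C = 0.28 × 0.0317456 = 0.00888878
  w_D·p_D = 0.44 × 0.00270367 = 0.00118961
Denominator: 0.00805051 + 0.0125114 + 0.00888878 + 0.00118961 = 0.0306403
P(Class D | the observation) = 0.00118961 / 0.0306403 ≈ 0.039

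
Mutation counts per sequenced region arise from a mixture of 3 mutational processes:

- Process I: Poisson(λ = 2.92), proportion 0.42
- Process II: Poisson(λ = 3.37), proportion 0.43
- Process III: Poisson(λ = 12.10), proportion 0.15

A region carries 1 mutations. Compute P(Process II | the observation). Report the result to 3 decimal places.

0.430

By Bayes' theorem, P(k | x) = π_k f_k(x) / Σ_j π_j f_j(x).
Component likelihoods at x = 1 mutations:
  L_I = 0.157486
  L_II = 0.115893
  L_III = 6.72701e-05
Multiply by the mixture weights:
  π_I·L_I = 0.42 × 0.157486 = 0.0661443
  π_II·L_II = 0.43 × 0.115893 = 0.049834
  π_III·L_III = 0.15 × 6.72701e-05 = 1.00905e-05
Marginal: 0.0661443 + 0.049834 + 1.00905e-05 = 0.115988
Responsibility of Process II: 0.049834 / 0.115988 ≈ 0.430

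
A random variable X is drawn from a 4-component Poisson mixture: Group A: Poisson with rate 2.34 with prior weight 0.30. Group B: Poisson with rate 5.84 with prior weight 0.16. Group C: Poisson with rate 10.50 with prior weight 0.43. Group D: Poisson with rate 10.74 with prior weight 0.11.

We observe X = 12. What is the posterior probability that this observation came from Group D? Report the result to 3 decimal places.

P(component k | x) = P(Z=k)·f_k(x) / marginal(x), where marginal(x) = Σ_j P(Z=j)·f_j(x).
Poisson probabilities:
  L_A = 5.42006e-06
  L_B = 0.00955735
  L_C = 0.103239
  L_D = 0.10651
Unnormalised posteriors:
  P(Z=A)·L_A = 0.30 × 5.42006e-06 = 1.62602e-06
  P(Z=B)·L_B = 0.16 × 0.00955735 = 0.00152918
  P(Z=C)·L_C = 0.43 × 0.103239 = 0.0443926
  P(Z=D)·L_D = 0.11 × 0.10651 = 0.0117161
Denominator: 1.62602e-06 + 0.00152918 + 0.0443926 + 0.0117161 = 0.0576396
Responsibility of Group D: 0.0117161 / 0.0576396 ≈ 0.203

0.203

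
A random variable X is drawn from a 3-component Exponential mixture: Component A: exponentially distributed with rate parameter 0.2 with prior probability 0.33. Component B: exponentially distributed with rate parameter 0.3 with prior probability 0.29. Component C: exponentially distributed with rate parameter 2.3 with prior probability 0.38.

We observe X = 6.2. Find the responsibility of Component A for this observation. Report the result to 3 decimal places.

0.585

Apply Bayes' rule: the posterior for each component is proportional to its prior times its likelihood at x.
Component likelihoods at x = 6.2:
  p_A = 0.2·e^(−0.2·6.2) = 0.2·e^(−1.2400) = 0.0578768
  p_B = 0.3·e^(−0.3·6.2) = 0.3·e^(−1.8600) = 0.0467018
  p_C = 2.3·e^(−2.3·6.2) = 2.3·e^(−14.2600) = 1.47465e-06
Unnormalised posteriors:
  π_A·p_A = 0.33 × 0.0578768 = 0.0190994
  π_B·p_B = 0.29 × 0.0467018 = 0.0135435
  π_C·p_C = 0.38 × 1.47465e-06 = 5.60366e-07
Sum: 0.0190994 + 0.0135435 + 5.60366e-07 = 0.0326434
P(Component A | the observation) ≈ 0.585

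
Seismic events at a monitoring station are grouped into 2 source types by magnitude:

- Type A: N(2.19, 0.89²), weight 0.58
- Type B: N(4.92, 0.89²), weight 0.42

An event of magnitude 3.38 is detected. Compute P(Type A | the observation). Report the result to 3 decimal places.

0.716

By Bayes' theorem, P(k | x) = π_k f_k(x) / Σ_j π_j f_j(x).
Normal densities:
  f_A = 0.183362
  f_B = 0.100315
Multiply by the mixture weights:
  π_A·f_A = 0.58 × 0.183362 = 0.10635
  π_B·f_B = 0.42 × 0.100315 = 0.0421324
Sum: 0.10635 + 0.0421324 = 0.148482
P(Type A | x) = 0.10635 / 0.148482 ≈ 0.716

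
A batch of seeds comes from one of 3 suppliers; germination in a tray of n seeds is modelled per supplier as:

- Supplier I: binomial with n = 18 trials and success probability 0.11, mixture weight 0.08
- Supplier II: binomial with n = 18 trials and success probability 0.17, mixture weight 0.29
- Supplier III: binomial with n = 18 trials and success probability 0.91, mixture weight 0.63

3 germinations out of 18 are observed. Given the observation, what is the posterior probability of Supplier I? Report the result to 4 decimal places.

0.1755

The responsibility of component k is P(Z=k) f_k(x) divided by Σ_j P(Z=j) f_j(x).
Binomial probabilities:
  f_I = 0.189112
  f_II = 0.245024
  f_III = 1.26605e-13
Prior × likelihood for each component:
  P(Z=I)·f_I = 0.08 × 0.189112 = 0.0151289
  P(Z=II)·f_II = 0.29 × 0.245024 = 0.0710569
  P(Z=III)·f_III = 0.63 × 1.26605e-13 = 7.97614e-14
Evidence: 0.0151289 + 0.0710569 + 7.97614e-14 = 0.0861858
Responsibility of Supplier I: 0.0151289 / 0.0861858 ≈ 0.1755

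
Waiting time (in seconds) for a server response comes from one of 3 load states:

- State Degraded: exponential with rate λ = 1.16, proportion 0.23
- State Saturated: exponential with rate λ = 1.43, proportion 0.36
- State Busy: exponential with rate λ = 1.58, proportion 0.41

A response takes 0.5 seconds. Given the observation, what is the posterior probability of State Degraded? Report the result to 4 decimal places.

0.2149

Apply Bayes' rule: the posterior for each component is proportional to its prior times its likelihood at x.
Exponential densities:
  L_Degraded = 1.16·e^(−1.16·0.5) = 1.16·e^(−0.5800) = 0.649482
  L_Saturated = 1.43·e^(−1.43·0.5) = 1.43·e^(−0.7150) = 0.699545
  L_Busy = 1.58·e^(−1.58·0.5) = 1.58·e^(−0.7900) = 0.717075
Unnormalised posteriors:
  w_Degraded·L_Degraded = 0.23 × 0.649482 = 0.149381
  w_Saturated·L_Saturated = 0.36 × 0.699545 = 0.251836
  w_Busy·L_Busy = 0.41 × 0.717075 = 0.294001
Evidence: 0.149381 + 0.251836 + 0.294001 = 0.695218
So the posterior for State Degraded is 0.149381 / 0.695218 ≈ 0.2149.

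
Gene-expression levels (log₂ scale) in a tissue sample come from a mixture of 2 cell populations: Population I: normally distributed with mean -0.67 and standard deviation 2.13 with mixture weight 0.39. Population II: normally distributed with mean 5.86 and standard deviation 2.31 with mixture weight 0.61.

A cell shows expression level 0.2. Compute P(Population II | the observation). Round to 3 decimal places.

Posterior ∝ prior × likelihood, so P(k | x) ∝ π_k f_k(x); normalise over all components.
Component likelihoods at x = 0.2:
  p_I = 0.172307
  p_II = 0.00858305
Weight by the priors:
  π_I·p_I = 0.39 × 0.172307 = 0.0671998
  π_II·p_II = 0.61 × 0.00858305 = 0.00523566
Sum: 0.0671998 + 0.00523566 = 0.0724355
P(Population II | the observation) = 0.00523566 / 0.0724355 ≈ 0.072

0.072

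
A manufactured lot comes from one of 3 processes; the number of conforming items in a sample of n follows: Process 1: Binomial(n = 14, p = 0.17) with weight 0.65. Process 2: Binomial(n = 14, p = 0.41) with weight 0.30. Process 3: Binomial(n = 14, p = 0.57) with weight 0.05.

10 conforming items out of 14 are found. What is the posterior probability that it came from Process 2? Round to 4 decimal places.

Posterior ∝ prior × likelihood, so P(k | x) ∝ P(Z=k) f_k(x); normalise over all components.
Component likelihoods at x = 10 conforming items out of 14:
  p_1 = C(14,10)·0.17^10·0.83^4 = 1001·2.01599e-08·0.474583 = 9.57714e-06
  p_2 = C(14,10)·0.41^10·0.59^4 = 1001·0.000134227·0.121174 = 0.016281
  p_3 = C(14,10)·0.57^10·0.43^4 = 1001·0.00362033·0.034188 = 0.123896
Prior × likelihood for each component:
  P(Z=1)·p_1 = 0.65 × 9.57714e-06 = 6.22514e-06
  P(Z=2)·p_2 = 0.30 × 0.016281 = 0.0048843
  P(Z=3)·p_3 = 0.05 × 0.123896 = 0.00619479
Marginal: 6.22514e-06 + 0.0048843 + 0.00619479 = 0.0110853
P(Process 2 | 10 conforming items out of 14) = 0.0048843 / 0.0110853 ≈ 0.4406

0.4406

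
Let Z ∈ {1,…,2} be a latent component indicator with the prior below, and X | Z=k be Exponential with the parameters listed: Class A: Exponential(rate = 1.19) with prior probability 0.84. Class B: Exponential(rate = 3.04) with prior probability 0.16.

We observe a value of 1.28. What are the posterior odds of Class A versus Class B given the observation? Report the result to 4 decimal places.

Posterior odds = (w_i f_i(x)) / (w_j f_j(x)); the normalising sum cancels.
Exponential densities:
  p_A = 0.259436
  p_B = 0.0620793
0.217926 / 0.00993269 ≈ 21.9403

21.9403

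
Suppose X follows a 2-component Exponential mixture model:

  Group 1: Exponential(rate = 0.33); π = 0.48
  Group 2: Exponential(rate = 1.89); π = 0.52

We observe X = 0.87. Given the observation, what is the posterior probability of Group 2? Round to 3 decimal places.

0.615

Posterior ∝ prior × likelihood, so P(k | x) ∝ P(Z=k) f_k(x); normalise over all components.
Exponential densities:
  p_1 = 0.33·e^(−0.33·0.87) = 0.33·e^(−0.2871) = 0.247644
  p_2 = 1.89·e^(−1.89·0.87) = 1.89·e^(−1.6443) = 0.365049
Prior × likelihood for each component:
  P(Z=1)·p_1 = 0.48 × 0.247644 = 0.118869
  P(Z=2)·p_2 = 0.52 × 0.365049 = 0.189826
Denominator: 0.118869 + 0.189826 = 0.308695
Responsibility of Group 2: 0.189826 / 0.308695 ≈ 0.615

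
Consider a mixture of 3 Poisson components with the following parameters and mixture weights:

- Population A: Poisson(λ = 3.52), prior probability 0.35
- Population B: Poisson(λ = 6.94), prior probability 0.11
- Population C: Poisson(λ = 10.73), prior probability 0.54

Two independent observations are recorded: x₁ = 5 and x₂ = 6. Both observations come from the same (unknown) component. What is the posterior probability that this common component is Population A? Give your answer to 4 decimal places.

Posterior ∝ prior × likelihood, so P(k | x) ∝ P(Z=k) f_k(x); normalise over all components.
Since both observations come from the same component, the likelihood for component k is f_k(x₁)·f_k(x₂).
  L_A = [0.133296] × [0.0782] = 0.0104237
  L_B = [0.129901] × [0.150252] = 0.0195179
  L_C = [0.0259321] × [0.0463752] = 0.00120261
Weight by the priors:
  P(Z=A)·L_A = 0.35 × 0.0104237 = 0.0036483
  P(Z=B)·L_B = 0.11 × 0.0195179 = 0.00214697
  P(Z=C)·L_C = 0.54 × 0.00120261 = 0.000649408
Normaliser: 0.0036483 + 0.00214697 + 0.000649408 = 0.00644468
So the posterior for Population A is 0.0036483 / 0.00644468 ≈ 0.5661.

0.5661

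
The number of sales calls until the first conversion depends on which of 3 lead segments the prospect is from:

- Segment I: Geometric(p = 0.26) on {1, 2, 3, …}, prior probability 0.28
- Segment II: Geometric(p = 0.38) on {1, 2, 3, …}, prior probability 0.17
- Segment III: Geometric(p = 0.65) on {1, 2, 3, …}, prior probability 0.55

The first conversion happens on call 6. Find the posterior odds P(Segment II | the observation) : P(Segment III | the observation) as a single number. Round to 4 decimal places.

Since P(k|x) ∝ P(Z=k) f_k(x), the posterior odds are P(Z=i) f_i(x) / (P(Z=j) f_j(x)).
Geometric probabilities:
  L_I = 0.0576942
  L_II = 0.034813
  L_III = 0.00341392
0.00591822 / 0.00187766 ≈ 3.1519

3.1519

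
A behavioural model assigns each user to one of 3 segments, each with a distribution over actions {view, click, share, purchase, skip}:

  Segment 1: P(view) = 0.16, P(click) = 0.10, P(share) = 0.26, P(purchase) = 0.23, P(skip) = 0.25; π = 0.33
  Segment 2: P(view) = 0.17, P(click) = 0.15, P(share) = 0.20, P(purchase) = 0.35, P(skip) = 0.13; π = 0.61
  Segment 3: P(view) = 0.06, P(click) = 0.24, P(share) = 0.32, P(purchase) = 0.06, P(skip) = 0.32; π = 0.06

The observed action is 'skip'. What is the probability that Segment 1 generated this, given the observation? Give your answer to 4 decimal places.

By Bayes' theorem, P(k | x) = w_k f_k(x) / Σ_j w_j f_j(x).
Evaluate each component's likelihood at the observed value:
  f_1 = 0.25
  f_2 = 0.13
  f_3 = 0.32
Weight by the priors:
  w_1·f_1 = 0.33 × 0.25 = 0.0825
  w_2·f_2 = 0.61 × 0.13 = 0.0793
  w_3·f_3 = 0.06 × 0.32 = 0.0192
Denominator: 0.0825 + 0.0793 + 0.0192 = 0.181
P(Segment 1 | data) = 0.0825 / 0.181 ≈ 0.4558

0.4558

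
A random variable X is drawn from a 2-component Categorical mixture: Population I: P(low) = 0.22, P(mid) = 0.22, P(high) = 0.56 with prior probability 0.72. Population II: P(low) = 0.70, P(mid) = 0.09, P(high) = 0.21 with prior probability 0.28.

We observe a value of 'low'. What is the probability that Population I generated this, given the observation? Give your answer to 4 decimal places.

0.4470

Apply Bayes' rule: the posterior for each component is proportional to its prior times its likelihood at x.
Evaluate each component's likelihood at the observed value:
  p_I = P(low | comp) = 0.22
  p_II = P(low | comp) = 0.70
Weight by the priors:
  P(Z=I)·p_I = 0.72 × 0.22 = 0.1584
  P(Z=II)·p_II = 0.28 × 0.7 = 0.196
Marginal: 0.1584 + 0.196 = 0.3544
P(Population I | data) ≈ 0.4470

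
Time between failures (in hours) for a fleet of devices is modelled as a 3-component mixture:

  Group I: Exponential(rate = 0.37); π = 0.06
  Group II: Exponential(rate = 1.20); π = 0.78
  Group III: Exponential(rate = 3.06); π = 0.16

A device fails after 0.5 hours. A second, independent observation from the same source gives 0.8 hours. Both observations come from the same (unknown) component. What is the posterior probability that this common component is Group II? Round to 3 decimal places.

0.877

P(component k | x) = π_k·f_k(x) / marginal(x), where marginal(x) = Σ_j π_j·f_j(x).
Since both observations come from the same component, the likelihood for component k is f_k(x₁)·f_k(x₂).
  f_I = [0.307509] × [0.275201] = 0.0846268
  f_II = [0.658574] × [0.459471] = 0.302596
  f_III = [0.662599] × [0.264587] = 0.175315
Multiply by the mixture weights:
  π_I·f_I = 0.06 × 0.0846268 = 0.00507761
  π_II·f_II = 0.78 × 0.302596 = 0.236025
  π_III·f_III = 0.16 × 0.175315 = 0.0280504
Marginal: 0.00507761 + 0.236025 + 0.0280504 = 0.269153
Responsibility of Group II: 0.236025 / 0.269153 ≈ 0.877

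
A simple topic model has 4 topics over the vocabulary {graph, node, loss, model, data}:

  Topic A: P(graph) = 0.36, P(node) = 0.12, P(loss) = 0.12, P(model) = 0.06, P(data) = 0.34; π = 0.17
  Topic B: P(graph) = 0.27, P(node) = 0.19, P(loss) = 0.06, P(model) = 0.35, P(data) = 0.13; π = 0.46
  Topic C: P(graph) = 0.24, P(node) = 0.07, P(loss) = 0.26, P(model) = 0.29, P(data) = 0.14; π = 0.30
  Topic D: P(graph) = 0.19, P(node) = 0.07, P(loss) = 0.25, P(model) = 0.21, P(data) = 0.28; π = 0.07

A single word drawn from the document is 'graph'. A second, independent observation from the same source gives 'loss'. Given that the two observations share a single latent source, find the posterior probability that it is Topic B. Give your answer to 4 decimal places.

Posterior ∝ prior × likelihood, so P(k | x) ∝ π_k f_k(x); normalise over all components.
Since both observations come from the same component, the likelihood for component k is f_k(x₁)·f_k(x₂).
  p_A = [P(graph | comp) = 0.36] × [0.12] = 0.0432
  p_B = [P(graph | comp) = 0.27] × [0.06] = 0.0162
  p_C = [P(graph | comp) = 0.24] × [0.26] = 0.0624
  p_D = [P(graph | comp) = 0.19] × [0.25] = 0.0475
Unnormalised posteriors:
  π_A·p_A = 0.17 × 0.0432 = 0.007344
  π_B·p_B = 0.46 × 0.0162 = 0.007452
  π_C·p_C = 0.30 × 0.0624 = 0.01872
  π_D·p_D = 0.07 × 0.0475 = 0.003325
Evidence: 0.007344 + 0.007452 + 0.01872 + 0.003325 = 0.036841
Responsibility of Topic B: 0.007452 / 0.036841 ≈ 0.2023

0.2023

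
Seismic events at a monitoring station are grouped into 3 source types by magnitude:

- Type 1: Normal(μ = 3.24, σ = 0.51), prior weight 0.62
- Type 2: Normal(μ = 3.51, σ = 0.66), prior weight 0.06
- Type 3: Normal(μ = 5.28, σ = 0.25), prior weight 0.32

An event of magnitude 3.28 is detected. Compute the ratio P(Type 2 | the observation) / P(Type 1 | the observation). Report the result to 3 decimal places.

Only the two components matter; the odds are (w_i f_i(x)) / (w_j f_j(x)).
Evaluate each component's likelihood at the observed value:
  L_1 = 0.779837
  L_2 = 0.568847
  L_3 = 2.02091e-14
Posterior odds = (w_2·L_2) / (w_1·L_1) = (0.06·0.568847) / (0.62·0.779837) = 0.0341308 / 0.483499 ≈ 0.071

0.071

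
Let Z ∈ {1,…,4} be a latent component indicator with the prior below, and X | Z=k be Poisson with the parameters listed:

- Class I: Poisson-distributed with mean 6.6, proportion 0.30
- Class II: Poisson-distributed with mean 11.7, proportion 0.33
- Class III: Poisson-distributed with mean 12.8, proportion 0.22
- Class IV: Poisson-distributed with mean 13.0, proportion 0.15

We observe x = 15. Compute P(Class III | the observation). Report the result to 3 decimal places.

P(component k | x) = P(Z=k)·f_k(x) / marginal(x), where marginal(x) = Σ_j P(Z=j)·f_j(x).
Component likelihoods at x = 15:
  f_I = 0.00204322
  f_II = 0.066841
  f_III = 0.0856408
  f_IV = 0.0884754
Prior × likelihood for each component:
  P(Z=I)·f_I = 0.30 × 0.00204322 = 0.000612967
  P(Z=II)·f_II = 0.33 × 0.066841 = 0.0220575
  P(Z=III)·f_III = 0.22 × 0.0856408 = 0.018841
  P(Z=IV)·f_IV = 0.15 × 0.0884754 = 0.0132713
Sum: 0.000612967 + 0.0220575 + 0.018841 + 0.0132713 = 0.0547828
Responsibility of Class III: 0.018841 / 0.0547828 ≈ 0.344

0.344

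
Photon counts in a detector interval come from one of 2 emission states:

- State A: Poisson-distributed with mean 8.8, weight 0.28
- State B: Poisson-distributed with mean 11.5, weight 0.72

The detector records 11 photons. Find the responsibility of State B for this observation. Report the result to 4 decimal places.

P(component k | x) = π_k·f_k(x) / marginal(x), where marginal(x) = Σ_j π_j·f_j(x).
Component likelihoods at x = 11 photons:
  p_A = e^(−8.8)·8.8^11/11! = 0.092547
  p_B = e^(−11.5)·11.5^11/11! = 0.118068
Unnormalised posteriors:
  π_A·p_A = 0.28 × 0.092547 = 0.0259132
  π_B·p_B = 0.72 × 0.118068 = 0.0850093
Marginal: 0.0259132 + 0.0850093 = 0.110922
P(State B | the observation) = 0.0850093 / 0.110922 ≈ 0.7664

0.7664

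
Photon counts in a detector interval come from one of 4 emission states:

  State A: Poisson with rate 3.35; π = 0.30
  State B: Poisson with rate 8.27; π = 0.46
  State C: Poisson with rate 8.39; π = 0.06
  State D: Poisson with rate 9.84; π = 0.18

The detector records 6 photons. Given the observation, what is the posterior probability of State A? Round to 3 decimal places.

Posterior ∝ prior × likelihood, so P(k | x) ∝ w_k f_k(x); normalise over all components.
Component likelihoods at x = 6 photons:
  f_A = e^(−3.35)·3.35^6/6! = 0.0688731
  f_B = e^(−8.27)·8.27^6/6! = 0.113785
  f_C = e^(−8.39)·8.39^6/6! = 0.110029
  f_D = e^(−9.84)·9.84^6/6! = 0.0671708
Prior × likelihood for each component:
  w_A·f_A = 0.30 × 0.0688731 = 0.0206619
  w_B·f_B = 0.46 × 0.113785 = 0.0523411
  w_C·f_C = 0.06 × 0.110029 = 0.00660176
  w_D·f_D = 0.18 × 0.0671708 = 0.0120907
Denominator: 0.0206619 + 0.0523411 + 0.00660176 + 0.0120907 = 0.0916956
So the posterior for State A is 0.0206619 / 0.0916956 ≈ 0.225.

0.225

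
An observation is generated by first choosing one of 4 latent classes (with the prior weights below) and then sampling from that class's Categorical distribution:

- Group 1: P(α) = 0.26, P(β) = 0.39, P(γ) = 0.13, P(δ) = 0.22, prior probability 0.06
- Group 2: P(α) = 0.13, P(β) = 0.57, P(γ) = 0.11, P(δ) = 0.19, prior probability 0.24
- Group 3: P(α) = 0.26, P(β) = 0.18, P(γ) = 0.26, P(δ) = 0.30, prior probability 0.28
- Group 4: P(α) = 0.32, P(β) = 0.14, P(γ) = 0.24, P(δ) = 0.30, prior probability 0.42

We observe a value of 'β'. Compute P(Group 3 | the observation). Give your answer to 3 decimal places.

Apply Bayes' rule: the posterior for each component is proportional to its prior times its likelihood at x.
Component likelihoods at x = 'β':
  p_1 = P(β | comp) = 0.39
  p_2 = P(β | comp) = 0.57
  p_3 = P(β | comp) = 0.18
  p_4 = P(β | comp) = 0.14
Unnormalised posteriors:
  π_1·p_1 = 0.06 × 0.39 = 0.0234
  π_2·p_2 = 0.24 × 0.57 = 0.1368
  π_3·p_3 = 0.28 × 0.18 = 0.0504
  π_4·p_4 = 0.42 × 0.14 = 0.0588
Marginal: 0.0234 + 0.1368 + 0.0504 + 0.0588 = 0.2694
P(Group 3 | x) ≈ 0.187

0.187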